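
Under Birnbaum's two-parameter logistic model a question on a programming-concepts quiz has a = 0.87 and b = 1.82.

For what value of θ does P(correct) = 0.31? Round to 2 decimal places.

0.90

P(θ) = 1 / (1 + exp(−a(θ − b)))
logit = ln(0.3100/0.6900) = -0.8001
θ = b + logit/(a) = 1.82 + (-0.8001)/0.8700 = 0.9003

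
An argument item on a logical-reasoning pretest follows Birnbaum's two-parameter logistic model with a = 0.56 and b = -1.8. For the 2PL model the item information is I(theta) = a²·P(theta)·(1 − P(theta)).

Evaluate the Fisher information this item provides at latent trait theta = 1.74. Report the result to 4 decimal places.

0.0334

P = 1/(1+e^{-1.9824}) = 0.8789
P(1−P) = 0.8789 × 0.1211 = 0.1064
I = a² × P(1−P) = 0.56² × 0.1064 = 0.03337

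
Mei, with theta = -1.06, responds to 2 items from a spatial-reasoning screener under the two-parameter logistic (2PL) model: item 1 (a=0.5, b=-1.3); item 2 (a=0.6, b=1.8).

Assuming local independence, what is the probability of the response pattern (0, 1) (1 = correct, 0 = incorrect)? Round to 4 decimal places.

0.0716

P(theta) = 1 / (1 + exp(−a(theta − b)))
P_1 = 1/(1+e^{-0.1200}) = 0.5300
P_2 = 1/(1+e^{1.7160}) = 0.1524
L = (1−P_1) × P_2 = 0.4700 × 0.1524 = 0.07163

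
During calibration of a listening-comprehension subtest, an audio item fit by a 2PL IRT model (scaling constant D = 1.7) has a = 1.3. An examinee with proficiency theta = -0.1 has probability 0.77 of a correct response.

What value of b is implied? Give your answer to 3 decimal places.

P(theta) = 1 / (1 + exp(−D·a(theta − b)))
logit(0.77) = ln(0.77/0.23) = 1.2083
b = theta − logit/(1.7·a) = -0.1 − 1.2083/2.2100 = -0.6467

-0.647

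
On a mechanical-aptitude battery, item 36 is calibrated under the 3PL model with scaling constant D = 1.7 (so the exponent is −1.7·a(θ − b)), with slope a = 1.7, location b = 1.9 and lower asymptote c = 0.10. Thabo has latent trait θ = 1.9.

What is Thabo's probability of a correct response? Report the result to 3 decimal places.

P(θ) = c + (1 − c) · 1 / (1 + exp(−D·a(θ − b)))
Exponent: 1.7 × 1.7 × (1.9 − 1.9) = 0.0000
1/(1 + e^{0.0000}) = 0.5000
P = 0.10 + 0.90 × 0.5000 = 0.5500

0.550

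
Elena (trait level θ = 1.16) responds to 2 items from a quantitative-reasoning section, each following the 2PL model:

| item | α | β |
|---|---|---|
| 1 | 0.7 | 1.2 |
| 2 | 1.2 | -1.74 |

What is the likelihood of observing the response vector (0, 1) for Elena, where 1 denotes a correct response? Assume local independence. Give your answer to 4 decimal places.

0.4918

P(θ) = 1 / (1 + exp(−α(θ − β)))
P_1 = 1/(1+e^{0.0280}) = 0.4930
P_2 = 1/(1+e^{-3.4800}) = 0.9701
L = (1−P_1) × P_2 = 0.5070 × 0.9701 = 0.49185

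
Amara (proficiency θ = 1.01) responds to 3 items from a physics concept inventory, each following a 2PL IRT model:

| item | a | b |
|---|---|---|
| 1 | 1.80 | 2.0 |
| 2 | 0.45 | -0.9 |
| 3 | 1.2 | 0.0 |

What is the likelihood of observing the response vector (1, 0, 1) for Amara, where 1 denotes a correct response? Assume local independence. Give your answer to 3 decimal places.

0.033

P(θ) = 1 / (1 + exp(−a(θ − b)))
P_1 = 1/(1+e^{1.7820}) = 0.1441
P_2 = 1/(1+e^{-0.8595}) = 0.7026
P_3 = 1/(1+e^{-1.2120}) = 0.7707
L = P_1 × (1−P_2) × P_3 = 0.1441 × 0.2974 × 0.7707 = 0.03302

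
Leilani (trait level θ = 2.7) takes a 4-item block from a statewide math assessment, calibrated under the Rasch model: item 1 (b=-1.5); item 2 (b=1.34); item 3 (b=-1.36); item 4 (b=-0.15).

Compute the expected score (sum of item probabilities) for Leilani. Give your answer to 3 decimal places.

3.709

P(θ) = 1 / (1 + exp(−(θ − b)))
P_1 = 1/(1+e^{-4.2000}) = 0.9852
P_2 = 1/(1+e^{-1.3600}) = 0.7958
P_3 = 1/(1+e^{-4.0600}) = 0.9830
P_4 = 1/(1+e^{-2.8500}) = 0.9453
E[score] = 0.9852 + 0.7958 + 0.9830 + 0.9453 = 3.7093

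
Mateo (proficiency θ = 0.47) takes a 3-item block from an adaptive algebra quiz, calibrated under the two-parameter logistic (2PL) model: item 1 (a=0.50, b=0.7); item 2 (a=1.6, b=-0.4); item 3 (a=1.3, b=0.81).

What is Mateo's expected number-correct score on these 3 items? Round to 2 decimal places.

P(θ) = 1 / (1 + exp(−a(θ − b)))
P_1 = 1/(1+e^{0.1150}) = 0.4713
P_2 = 1/(1+e^{-1.3920}) = 0.8009
P_3 = 1/(1+e^{0.4420}) = 0.3913
E[score] = 0.4713 + 0.8009 + 0.3913 = 1.6635

1.66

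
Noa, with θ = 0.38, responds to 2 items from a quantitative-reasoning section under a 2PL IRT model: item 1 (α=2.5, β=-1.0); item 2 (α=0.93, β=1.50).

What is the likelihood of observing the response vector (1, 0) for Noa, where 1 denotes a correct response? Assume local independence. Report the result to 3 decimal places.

P(θ) = 1 / (1 + exp(−α(θ − β)))
P_1 = 1/(1+e^{-3.4500}) = 0.9692
P_2 = 1/(1+e^{1.0416}) = 0.2608
L = P_1 × (1−P_2) = 0.9692 × 0.7392 = 0.71642

0.716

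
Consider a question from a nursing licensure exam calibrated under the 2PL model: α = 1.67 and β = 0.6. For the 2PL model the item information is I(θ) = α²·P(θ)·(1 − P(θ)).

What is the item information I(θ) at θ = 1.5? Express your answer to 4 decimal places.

P = 1/(1+e^{-1.5030}) = 0.8180
P(1−P) = 0.8180 × 0.1820 = 0.1489
I = α² × P(1−P) = 1.67² × 0.1489 = 0.41516

0.4152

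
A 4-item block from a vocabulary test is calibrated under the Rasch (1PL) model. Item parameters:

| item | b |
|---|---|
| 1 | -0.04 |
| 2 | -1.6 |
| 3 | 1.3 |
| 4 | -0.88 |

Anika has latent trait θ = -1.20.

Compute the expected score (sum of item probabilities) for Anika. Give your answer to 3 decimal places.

1.334

P(θ) = 1 / (1 + exp(−(θ − b)))
P_1 = 1/(1+e^{1.1600}) = 0.2387
P_2 = 1/(1+e^{-0.4000}) = 0.5987
P_3 = 1/(1+e^{2.5000}) = 0.0759
P_4 = 1/(1+e^{0.3200}) = 0.4207
E[score] = 0.2387 + 0.5987 + 0.0759 + 0.4207 = 1.3339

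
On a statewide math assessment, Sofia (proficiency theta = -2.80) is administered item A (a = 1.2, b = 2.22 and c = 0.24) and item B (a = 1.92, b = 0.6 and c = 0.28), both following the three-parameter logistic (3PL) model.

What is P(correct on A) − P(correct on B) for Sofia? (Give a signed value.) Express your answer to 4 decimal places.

P(theta) = c + (1 − c) · 1 / (1 + exp(−a(theta − b)))
P_A = 0.2418
P_B = 0.2811
P_A − P_B = -0.0392

-0.0392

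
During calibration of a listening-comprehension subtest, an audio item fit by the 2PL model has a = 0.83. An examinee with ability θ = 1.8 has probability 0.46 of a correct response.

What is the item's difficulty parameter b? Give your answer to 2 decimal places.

1.99

P(θ) = 1 / (1 + exp(−a(θ − b)))
logit(0.46) = ln(0.46/0.54) = -0.1603
b = θ − logit/(a) = 1.8 − (-0.1603)/0.8300 = 1.9932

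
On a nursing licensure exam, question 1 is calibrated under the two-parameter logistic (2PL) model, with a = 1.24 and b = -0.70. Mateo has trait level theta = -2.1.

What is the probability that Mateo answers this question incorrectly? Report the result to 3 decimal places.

0.850

P(theta) = 1 / (1 + exp(−a(theta − b)))
Exponent: 1.24 × (-2.1 − (-0.70)) = -1.7360
1/(1 + e^{1.7360}) = 0.1498
P(incorrect) = 1 − 0.1498 = 0.8502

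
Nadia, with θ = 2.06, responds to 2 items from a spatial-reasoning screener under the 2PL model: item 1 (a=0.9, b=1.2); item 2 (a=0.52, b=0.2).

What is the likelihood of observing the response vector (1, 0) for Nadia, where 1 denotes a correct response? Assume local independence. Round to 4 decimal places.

P(θ) = 1 / (1 + exp(−a(θ − b)))
P_1 = 1/(1+e^{-0.7740}) = 0.6844
P_2 = 1/(1+e^{-0.9672}) = 0.7246
L = P_1 × (1−P_2) = 0.6844 × 0.2754 = 0.18851

0.1885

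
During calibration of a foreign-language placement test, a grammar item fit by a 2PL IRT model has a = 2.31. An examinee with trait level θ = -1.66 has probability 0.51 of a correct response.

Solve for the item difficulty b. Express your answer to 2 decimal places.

P(θ) = 1 / (1 + exp(−a(θ − b)))
logit(0.51) = ln(0.51/0.49) = 0.0400
b = θ − logit/(a) = -1.66 − 0.0400/2.3100 = -1.6773

-1.68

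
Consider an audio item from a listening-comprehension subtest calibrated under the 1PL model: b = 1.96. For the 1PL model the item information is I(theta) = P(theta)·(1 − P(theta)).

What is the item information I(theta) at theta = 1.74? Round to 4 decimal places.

0.2470

P = 1/(1+e^{0.2200}) = 0.4452
P(1−P) = 0.4452 × 0.5548 = 0.2470
I = P(1−P) = 0.24700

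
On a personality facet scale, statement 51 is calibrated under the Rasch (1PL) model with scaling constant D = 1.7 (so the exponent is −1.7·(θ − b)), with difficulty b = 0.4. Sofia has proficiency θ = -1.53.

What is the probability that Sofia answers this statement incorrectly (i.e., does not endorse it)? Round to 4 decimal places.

P(θ) = 1 / (1 + exp(−D·(θ − b)))
Exponent: 1.7 × (-1.53 − 0.4) = -3.2810
1/(1 + e^{3.2810}) = 0.0362
P = 0.0362
P(incorrect) = 1 − 0.0362 = 0.9638

0.9638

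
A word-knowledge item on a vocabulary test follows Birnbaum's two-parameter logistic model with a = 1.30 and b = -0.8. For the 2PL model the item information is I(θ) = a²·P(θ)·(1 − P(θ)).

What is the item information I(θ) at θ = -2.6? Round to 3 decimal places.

0.135

P = 1/(1+e^{2.3400}) = 0.0879
P(1−P) = 0.0879 × 0.9121 = 0.0801
I = a² × P(1−P) = 1.30² × 0.0801 = 0.13544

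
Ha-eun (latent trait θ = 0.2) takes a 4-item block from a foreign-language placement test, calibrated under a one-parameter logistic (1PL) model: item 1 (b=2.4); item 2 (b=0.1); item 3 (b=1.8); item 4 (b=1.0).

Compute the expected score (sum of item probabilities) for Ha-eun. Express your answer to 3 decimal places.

P(θ) = 1 / (1 + exp(−(θ − b)))
P_1 = 1/(1+e^{2.2000}) = 0.0998
P_2 = 1/(1+e^{-0.1000}) = 0.5250
P_3 = 1/(1+e^{1.6000}) = 0.1680
P_4 = 1/(1+e^{0.8000}) = 0.3100
E[score] = 0.0998 + 0.5250 + 0.1680 + 0.3100 = 1.1027

1.103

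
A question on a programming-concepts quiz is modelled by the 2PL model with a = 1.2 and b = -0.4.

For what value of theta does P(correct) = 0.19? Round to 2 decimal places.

P(theta) = 1 / (1 + exp(−a(theta − b)))
logit = ln(0.1900/0.8100) = -1.4500
theta = b + logit/(a) = -0.4 + (-1.4500)/1.2000 = -1.6083

-1.61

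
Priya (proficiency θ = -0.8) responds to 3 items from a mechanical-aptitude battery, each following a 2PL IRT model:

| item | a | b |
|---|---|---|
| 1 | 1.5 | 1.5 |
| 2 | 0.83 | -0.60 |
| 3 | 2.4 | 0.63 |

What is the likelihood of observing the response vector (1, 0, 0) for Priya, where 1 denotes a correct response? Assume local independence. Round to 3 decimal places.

P(θ) = 1 / (1 + exp(−a(θ − b)))
P_1 = 1/(1+e^{3.4500}) = 0.0308
P_2 = 1/(1+e^{0.1660}) = 0.4586
P_3 = 1/(1+e^{3.4320}) = 0.0313
L = P_1 × (1−P_2) × (1−P_3) = 0.0308 × 0.5414 × 0.9687 = 0.01614

0.016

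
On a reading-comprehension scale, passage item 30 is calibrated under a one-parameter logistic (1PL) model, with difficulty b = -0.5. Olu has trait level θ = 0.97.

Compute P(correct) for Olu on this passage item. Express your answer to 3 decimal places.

P(θ) = 1 / (1 + exp(−(θ − b)))
Exponent: (0.97 − (-0.5)) = 1.4700
1/(1 + e^{-1.4700}) = 0.8131
P = 0.8131

0.813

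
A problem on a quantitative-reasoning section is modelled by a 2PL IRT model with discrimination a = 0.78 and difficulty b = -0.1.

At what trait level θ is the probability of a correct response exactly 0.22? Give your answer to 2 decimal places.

-1.72

P(θ) = 1 / (1 + exp(−a(θ − b)))
logit = ln(0.2200/0.7800) = -1.2657
θ = b + logit/(a) = -0.1 + (-1.2657)/0.7800 = -1.7226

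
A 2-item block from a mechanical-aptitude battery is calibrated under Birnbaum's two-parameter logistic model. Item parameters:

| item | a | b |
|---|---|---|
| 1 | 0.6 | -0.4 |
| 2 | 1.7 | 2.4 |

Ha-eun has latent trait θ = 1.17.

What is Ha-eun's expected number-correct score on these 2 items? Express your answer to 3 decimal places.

P(θ) = 1 / (1 + exp(−a(θ − b)))
P_1 = 1/(1+e^{-0.9420}) = 0.7195
P_2 = 1/(1+e^{2.0910}) = 0.1100
E[score] = 0.7195 + 0.1100 = 0.8295

0.829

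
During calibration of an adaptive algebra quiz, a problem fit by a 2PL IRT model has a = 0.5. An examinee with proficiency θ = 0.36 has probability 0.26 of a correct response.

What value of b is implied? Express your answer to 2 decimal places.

2.45

P(θ) = 1 / (1 + exp(−a(θ − b)))
logit(0.26) = ln(0.26/0.74) = -1.0460
b = θ − logit/(a) = 0.36 − (-1.0460)/0.5000 = 2.4519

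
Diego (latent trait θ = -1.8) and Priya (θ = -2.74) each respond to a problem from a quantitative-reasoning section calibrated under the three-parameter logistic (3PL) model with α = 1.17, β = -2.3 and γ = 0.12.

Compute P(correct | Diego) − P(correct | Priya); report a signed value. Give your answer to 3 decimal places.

0.236

P(θ) = γ + (1 − γ) · 1 / (1 + exp(−α(θ − β)))
P(Diego) = 0.6852  [exponent 0.5850]
P(Priya) = 0.4492  [exponent -0.5148]
Difference = 0.6852 − 0.4492 = 0.2360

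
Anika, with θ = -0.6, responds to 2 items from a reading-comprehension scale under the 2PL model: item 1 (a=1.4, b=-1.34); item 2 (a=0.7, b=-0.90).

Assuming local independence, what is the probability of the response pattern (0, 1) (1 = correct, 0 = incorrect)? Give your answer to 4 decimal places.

P(θ) = 1 / (1 + exp(−a(θ − b)))
P_1 = 1/(1+e^{-1.0360}) = 0.7381
P_2 = 1/(1+e^{-0.2100}) = 0.5523
L = (1−P_1) × P_2 = 0.2619 × 0.5523 = 0.14466

0.1447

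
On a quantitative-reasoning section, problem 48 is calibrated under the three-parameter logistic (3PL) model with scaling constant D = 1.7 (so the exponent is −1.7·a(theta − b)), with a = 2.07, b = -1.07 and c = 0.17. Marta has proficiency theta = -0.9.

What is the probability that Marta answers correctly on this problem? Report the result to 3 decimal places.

P(theta) = c + (1 − c) · 1 / (1 + exp(−D·a(theta − b)))
Exponent: 1.7 × 2.07 × (-0.9 − (-1.07)) = 0.5982
1/(1 + e^{-0.5982}) = 0.6453
P = 0.17 + 0.83 × 0.6453 = 0.7056

0.706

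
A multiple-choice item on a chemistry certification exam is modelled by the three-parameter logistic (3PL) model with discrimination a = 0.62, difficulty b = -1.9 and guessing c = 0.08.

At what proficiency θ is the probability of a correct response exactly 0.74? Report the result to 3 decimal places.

P(θ) = c + (1 − c) · 1 / (1 + exp(−a(θ − b)))
Remove guessing floor: (0.74 − 0.08)/(1 − 0.08) = 0.7174
logit = ln(0.7174/0.2826) = 0.9316
θ = b + logit/(a) = -1.9 + 0.9316/0.6200 = -0.3975

-0.397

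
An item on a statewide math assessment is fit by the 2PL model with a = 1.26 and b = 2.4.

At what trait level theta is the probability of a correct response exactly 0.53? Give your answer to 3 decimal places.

P(theta) = 1 / (1 + exp(−a(theta − b)))
logit = ln(0.5300/0.4700) = 0.1201
theta = b + logit/(a) = 2.4 + 0.1201/1.2600 = 2.4954

2.495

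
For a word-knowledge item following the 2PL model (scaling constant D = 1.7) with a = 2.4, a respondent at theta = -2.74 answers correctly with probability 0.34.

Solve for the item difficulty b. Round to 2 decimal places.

P(theta) = 1 / (1 + exp(−D·a(theta − b)))
logit(0.34) = ln(0.34/0.66) = -0.6633
b = theta − logit/(1.7·a) = -2.74 − (-0.6633)/4.0800 = -2.5774

-2.58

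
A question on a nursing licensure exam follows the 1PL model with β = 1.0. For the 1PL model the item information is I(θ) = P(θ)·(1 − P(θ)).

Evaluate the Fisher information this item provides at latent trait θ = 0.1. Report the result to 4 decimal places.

0.2055

P = 1/(1+e^{0.9000}) = 0.2891
P(1−P) = 0.2891 × 0.7109 = 0.2055
I = P(1−P) = 0.20550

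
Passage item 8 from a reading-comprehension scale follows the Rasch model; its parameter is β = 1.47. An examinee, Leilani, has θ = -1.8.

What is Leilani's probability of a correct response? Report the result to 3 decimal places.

0.037

P(θ) = 1 / (1 + exp(−(θ − β)))
Exponent: (-1.8 − 1.47) = -3.2700
1/(1 + e^{3.2700}) = 0.0366
P = 0.0366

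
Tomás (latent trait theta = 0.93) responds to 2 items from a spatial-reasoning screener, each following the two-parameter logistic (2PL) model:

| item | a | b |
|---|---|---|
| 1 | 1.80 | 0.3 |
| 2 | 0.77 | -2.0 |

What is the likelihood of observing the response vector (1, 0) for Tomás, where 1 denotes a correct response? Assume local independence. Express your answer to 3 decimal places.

P(theta) = 1 / (1 + exp(−a(theta − b)))
P_1 = 1/(1+e^{-1.1340}) = 0.7566
P_2 = 1/(1+e^{-2.2561}) = 0.9052
L = P_1 × (1−P_2) = 0.7566 × 0.0948 = 0.07174

0.072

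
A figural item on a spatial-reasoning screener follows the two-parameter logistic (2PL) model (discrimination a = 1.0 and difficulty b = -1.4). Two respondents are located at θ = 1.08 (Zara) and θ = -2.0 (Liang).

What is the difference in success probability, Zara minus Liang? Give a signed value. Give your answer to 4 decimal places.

0.5684

P(θ) = 1 / (1 + exp(−a(θ − b)))
P(Zara) = 0.9227  [exponent 2.4800]
P(Liang) = 0.3543  [exponent -0.6000]
Difference = 0.9227 − 0.3543 = 0.5684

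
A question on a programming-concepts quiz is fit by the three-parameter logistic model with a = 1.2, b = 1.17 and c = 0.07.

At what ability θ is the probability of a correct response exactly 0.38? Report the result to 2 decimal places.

P(θ) = c + (1 − c) · 1 / (1 + exp(−a(θ − b)))
Remove guessing floor: (0.38 − 0.07)/(1 − 0.07) = 0.3333
logit = ln(0.3333/0.6667) = -0.6931
θ = b + logit/(a) = 1.17 + (-0.6931)/1.2000 = 0.5924

0.59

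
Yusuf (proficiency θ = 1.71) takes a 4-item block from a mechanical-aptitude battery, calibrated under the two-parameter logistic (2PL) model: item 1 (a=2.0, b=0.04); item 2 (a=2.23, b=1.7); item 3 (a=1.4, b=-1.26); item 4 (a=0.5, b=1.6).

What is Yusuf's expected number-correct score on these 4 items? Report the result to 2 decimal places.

P(θ) = 1 / (1 + exp(−a(θ − b)))
P_1 = 1/(1+e^{-3.3400}) = 0.9658
P_2 = 1/(1+e^{-0.0223}) = 0.5056
P_3 = 1/(1+e^{-4.1580}) = 0.9846
P_4 = 1/(1+e^{-0.0550}) = 0.5137
E[score] = 0.9658 + 0.5056 + 0.9846 + 0.5137 = 2.9697

2.97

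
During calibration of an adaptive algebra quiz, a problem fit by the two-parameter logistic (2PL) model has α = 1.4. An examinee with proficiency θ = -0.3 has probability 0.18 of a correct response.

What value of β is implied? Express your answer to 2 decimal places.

P(θ) = 1 / (1 + exp(−α(θ − β)))
logit(0.18) = ln(0.18/0.82) = -1.5163
β = θ − logit/(α) = -0.3 − (-1.5163)/1.4000 = 0.7831

0.78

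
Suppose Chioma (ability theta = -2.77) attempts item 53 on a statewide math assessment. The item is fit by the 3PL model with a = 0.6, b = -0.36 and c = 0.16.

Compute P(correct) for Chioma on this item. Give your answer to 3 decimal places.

P(theta) = c + (1 − c) · 1 / (1 + exp(−a(theta − b)))
Exponent: 0.6 × (-2.77 − (-0.36)) = -1.4460
1/(1 + e^{1.4460}) = 0.1906
P = 0.16 + 0.84 × 0.1906 = 0.3201

0.320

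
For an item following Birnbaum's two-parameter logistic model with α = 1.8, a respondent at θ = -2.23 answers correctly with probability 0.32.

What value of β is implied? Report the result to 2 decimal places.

P(θ) = 1 / (1 + exp(−α(θ − β)))
logit(0.32) = ln(0.32/0.68) = -0.7538
β = θ − logit/(α) = -2.23 − (-0.7538)/1.8000 = -1.8112

-1.81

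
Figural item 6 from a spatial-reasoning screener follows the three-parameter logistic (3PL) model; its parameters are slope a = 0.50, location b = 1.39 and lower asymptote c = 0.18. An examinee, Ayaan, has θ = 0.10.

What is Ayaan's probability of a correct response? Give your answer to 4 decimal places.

P(θ) = c + (1 − c) · 1 / (1 + exp(−a(θ − b)))
Exponent: 0.50 × (0.10 − 1.39) = -0.6450
1/(1 + e^{0.6450}) = 0.3441
P = 0.18 + 0.82 × 0.3441 = 0.4622

0.4622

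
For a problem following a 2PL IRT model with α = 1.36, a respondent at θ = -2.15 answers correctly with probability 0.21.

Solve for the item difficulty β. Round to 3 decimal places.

-1.176

P(θ) = 1 / (1 + exp(−α(θ − β)))
logit(0.21) = ln(0.21/0.79) = -1.3249
β = θ − logit/(α) = -2.15 − (-1.3249)/1.3600 = -1.1758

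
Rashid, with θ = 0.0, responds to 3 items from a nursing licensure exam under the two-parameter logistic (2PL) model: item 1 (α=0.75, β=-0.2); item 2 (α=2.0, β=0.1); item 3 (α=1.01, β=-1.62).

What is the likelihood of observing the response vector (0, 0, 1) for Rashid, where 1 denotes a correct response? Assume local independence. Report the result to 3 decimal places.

0.213

P(θ) = 1 / (1 + exp(−α(θ − β)))
P_1 = 1/(1+e^{-0.1500}) = 0.5374
P_2 = 1/(1+e^{0.2000}) = 0.4502
P_3 = 1/(1+e^{-1.6362}) = 0.8370
L = (1−P_1) × (1−P_2) × P_3 = 0.4626 × 0.5498 × 0.8370 = 0.21288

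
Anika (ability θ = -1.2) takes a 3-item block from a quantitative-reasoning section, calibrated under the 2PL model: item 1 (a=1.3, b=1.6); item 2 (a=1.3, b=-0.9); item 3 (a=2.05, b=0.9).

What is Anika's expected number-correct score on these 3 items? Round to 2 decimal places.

P(θ) = 1 / (1 + exp(−a(θ − b)))
P_1 = 1/(1+e^{3.6400}) = 0.0256
P_2 = 1/(1+e^{0.3900}) = 0.4037
P_3 = 1/(1+e^{4.3050}) = 0.0133
E[score] = 0.0256 + 0.4037 + 0.0133 = 0.4426

0.44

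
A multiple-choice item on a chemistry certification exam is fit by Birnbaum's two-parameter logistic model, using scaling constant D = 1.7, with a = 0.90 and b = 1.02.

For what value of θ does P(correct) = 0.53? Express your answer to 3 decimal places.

P(θ) = 1 / (1 + exp(−D·a(θ − b)))
logit = ln(0.5300/0.4700) = 0.1201
θ = b + logit/(1.7·a) = 1.02 + 0.1201/1.5300 = 1.0985

1.099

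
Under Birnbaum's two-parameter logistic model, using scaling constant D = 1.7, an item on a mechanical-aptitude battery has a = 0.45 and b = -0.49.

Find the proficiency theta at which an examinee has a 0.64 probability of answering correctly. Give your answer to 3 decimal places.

0.262

P(theta) = 1 / (1 + exp(−D·a(theta − b)))
logit = ln(0.6400/0.3600) = 0.5754
theta = b + logit/(1.7·a) = -0.49 + 0.5754/0.7650 = 0.2621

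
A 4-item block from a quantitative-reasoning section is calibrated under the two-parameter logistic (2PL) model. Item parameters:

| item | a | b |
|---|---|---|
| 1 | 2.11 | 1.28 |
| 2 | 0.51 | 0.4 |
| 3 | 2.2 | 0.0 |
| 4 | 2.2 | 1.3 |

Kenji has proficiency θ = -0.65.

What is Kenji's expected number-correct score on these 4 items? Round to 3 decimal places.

0.593

P(θ) = 1 / (1 + exp(−a(θ − b)))
P_1 = 1/(1+e^{4.0723}) = 0.0168
P_2 = 1/(1+e^{0.5355}) = 0.3692
P_3 = 1/(1+e^{1.4300}) = 0.1931
P_4 = 1/(1+e^{4.2900}) = 0.0135
E[score] = 0.0168 + 0.3692 + 0.1931 + 0.0135 = 0.5926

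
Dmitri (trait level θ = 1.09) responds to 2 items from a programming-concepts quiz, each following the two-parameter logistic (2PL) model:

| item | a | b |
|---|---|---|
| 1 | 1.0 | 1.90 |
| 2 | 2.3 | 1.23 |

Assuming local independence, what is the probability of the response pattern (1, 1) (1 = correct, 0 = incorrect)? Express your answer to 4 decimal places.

P(θ) = 1 / (1 + exp(−a(θ − b)))
P_1 = 1/(1+e^{0.8100}) = 0.3079
P_2 = 1/(1+e^{0.3220}) = 0.4202
L = P_1 × P_2 = 0.3079 × 0.4202 = 0.12937

0.1294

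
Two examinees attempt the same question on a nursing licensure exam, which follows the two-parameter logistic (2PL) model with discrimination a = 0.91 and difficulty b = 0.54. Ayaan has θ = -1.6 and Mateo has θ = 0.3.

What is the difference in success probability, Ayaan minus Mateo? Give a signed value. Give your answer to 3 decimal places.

P(θ) = 1 / (1 + exp(−a(θ − b)))
P(Ayaan) = 0.1248  [exponent -1.9474]
P(Mateo) = 0.4456  [exponent -0.2184]
Difference = 0.1248 − 0.4456 = -0.3208

-0.321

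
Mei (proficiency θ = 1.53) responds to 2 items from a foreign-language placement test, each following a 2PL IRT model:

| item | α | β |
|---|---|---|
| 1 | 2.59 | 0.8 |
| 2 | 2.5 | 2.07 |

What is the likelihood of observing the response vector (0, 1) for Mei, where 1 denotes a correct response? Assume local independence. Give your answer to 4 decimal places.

0.0270

P(θ) = 1 / (1 + exp(−α(θ − β)))
P_1 = 1/(1+e^{-1.8907}) = 0.8688
P_2 = 1/(1+e^{1.3500}) = 0.2059
L = (1−P_1) × P_2 = 0.1312 × 0.2059 = 0.02700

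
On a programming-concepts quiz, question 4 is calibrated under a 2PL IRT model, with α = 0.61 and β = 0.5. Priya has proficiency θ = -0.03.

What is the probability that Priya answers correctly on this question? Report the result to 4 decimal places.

0.4199

P(θ) = 1 / (1 + exp(−α(θ − β)))
Exponent: 0.61 × (-0.03 − 0.5) = -0.3233
1/(1 + e^{0.3233}) = 0.4199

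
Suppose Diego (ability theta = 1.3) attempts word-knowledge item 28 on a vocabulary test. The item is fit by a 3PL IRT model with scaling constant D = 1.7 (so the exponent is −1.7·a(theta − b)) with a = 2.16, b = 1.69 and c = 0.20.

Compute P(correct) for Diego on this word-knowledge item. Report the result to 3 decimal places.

0.354

P(theta) = c + (1 − c) · 1 / (1 + exp(−D·a(theta − b)))
Exponent: 1.7 × 2.16 × (1.3 − 1.69) = -1.4321
1/(1 + e^{1.4321}) = 0.1928
P = 0.20 + 0.80 × 0.1928 = 0.3542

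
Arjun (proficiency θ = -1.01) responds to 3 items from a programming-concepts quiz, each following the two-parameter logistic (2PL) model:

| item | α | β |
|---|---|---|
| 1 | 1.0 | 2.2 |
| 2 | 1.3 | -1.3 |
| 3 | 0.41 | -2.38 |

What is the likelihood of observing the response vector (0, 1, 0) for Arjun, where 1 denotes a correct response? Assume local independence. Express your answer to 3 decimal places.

P(θ) = 1 / (1 + exp(−α(θ − β)))
P_1 = 1/(1+e^{3.2100}) = 0.0388
P_2 = 1/(1+e^{-0.3770}) = 0.5931
P_3 = 1/(1+e^{-0.5617}) = 0.6368
L = (1−P_1) × P_2 × (1−P_3) = 0.9612 × 0.5931 × 0.3632 = 0.20705

0.207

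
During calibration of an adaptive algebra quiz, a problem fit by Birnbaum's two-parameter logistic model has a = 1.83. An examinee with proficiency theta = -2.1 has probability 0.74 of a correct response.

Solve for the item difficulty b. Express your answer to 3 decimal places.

-2.672

P(theta) = 1 / (1 + exp(−a(theta − b)))
logit(0.74) = ln(0.74/0.26) = 1.0460
b = theta − logit/(a) = -2.1 − 1.0460/1.8300 = -2.6716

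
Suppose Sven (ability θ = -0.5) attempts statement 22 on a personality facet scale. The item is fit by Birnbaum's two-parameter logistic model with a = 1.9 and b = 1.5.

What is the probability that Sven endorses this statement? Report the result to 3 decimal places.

P(θ) = 1 / (1 + exp(−a(θ − b)))
Exponent: 1.9 × (-0.5 − 1.5) = -3.8000
1/(1 + e^{3.8000}) = 0.0219

0.022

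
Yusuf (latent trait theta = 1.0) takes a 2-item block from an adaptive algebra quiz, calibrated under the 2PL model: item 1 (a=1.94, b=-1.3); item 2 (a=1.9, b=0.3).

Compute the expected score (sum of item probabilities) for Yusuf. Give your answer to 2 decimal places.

P(theta) = 1 / (1 + exp(−a(theta − b)))
P_1 = 1/(1+e^{-4.4620}) = 0.9886
P_2 = 1/(1+e^{-1.3300}) = 0.7908
E[score] = 0.9886 + 0.7908 = 1.7794

1.78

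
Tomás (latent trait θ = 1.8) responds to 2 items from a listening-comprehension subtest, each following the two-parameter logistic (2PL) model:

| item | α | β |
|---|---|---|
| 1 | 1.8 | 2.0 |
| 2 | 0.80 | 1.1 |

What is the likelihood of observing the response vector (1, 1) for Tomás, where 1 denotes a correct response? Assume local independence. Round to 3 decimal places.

0.262

P(θ) = 1 / (1 + exp(−α(θ − β)))
P_1 = 1/(1+e^{0.3600}) = 0.4110
P_2 = 1/(1+e^{-0.5600}) = 0.6365
L = P_1 × P_2 = 0.4110 × 0.6365 = 0.26156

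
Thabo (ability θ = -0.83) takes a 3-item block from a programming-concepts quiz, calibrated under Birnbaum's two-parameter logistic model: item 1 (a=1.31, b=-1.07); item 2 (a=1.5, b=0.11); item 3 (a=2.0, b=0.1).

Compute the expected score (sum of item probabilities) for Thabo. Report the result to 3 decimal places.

0.909

P(θ) = 1 / (1 + exp(−a(θ − b)))
P_1 = 1/(1+e^{-0.3144}) = 0.5780
P_2 = 1/(1+e^{1.4100}) = 0.1962
P_3 = 1/(1+e^{1.8600}) = 0.1347
E[score] = 0.5780 + 0.1962 + 0.1347 = 0.9089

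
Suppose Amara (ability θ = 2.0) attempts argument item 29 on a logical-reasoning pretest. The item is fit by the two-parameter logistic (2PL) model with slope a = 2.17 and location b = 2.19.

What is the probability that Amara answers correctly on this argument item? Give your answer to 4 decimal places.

0.3984

P(θ) = 1 / (1 + exp(−a(θ − b)))
Exponent: 2.17 × (2.0 − 2.19) = -0.4123
1/(1 + e^{0.4123}) = 0.3984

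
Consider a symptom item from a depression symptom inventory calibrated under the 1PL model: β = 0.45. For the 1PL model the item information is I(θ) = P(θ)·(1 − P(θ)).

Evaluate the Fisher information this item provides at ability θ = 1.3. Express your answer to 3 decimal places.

P = 1/(1+e^{-0.8500}) = 0.7006
P(1−P) = 0.7006 × 0.2994 = 0.2098
I = P(1−P) = 0.20977

0.210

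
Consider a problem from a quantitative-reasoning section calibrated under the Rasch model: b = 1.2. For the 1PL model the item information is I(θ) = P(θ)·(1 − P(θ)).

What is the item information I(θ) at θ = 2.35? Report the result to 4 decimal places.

0.1827

P = 1/(1+e^{-1.1500}) = 0.7595
P(1−P) = 0.7595 × 0.2405 = 0.1827
I = P(1−P) = 0.18265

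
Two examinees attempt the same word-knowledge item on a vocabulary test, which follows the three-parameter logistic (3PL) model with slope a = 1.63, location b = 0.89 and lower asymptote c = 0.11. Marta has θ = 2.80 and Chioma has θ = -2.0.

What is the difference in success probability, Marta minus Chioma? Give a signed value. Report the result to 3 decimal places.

P(θ) = c + (1 − c) · 1 / (1 + exp(−a(θ − b)))
P(Marta) = 0.9621  [exponent 3.1133]
P(Chioma) = 0.1179  [exponent -4.7107]
Difference = 0.9621 − 0.1179 = 0.8442

0.844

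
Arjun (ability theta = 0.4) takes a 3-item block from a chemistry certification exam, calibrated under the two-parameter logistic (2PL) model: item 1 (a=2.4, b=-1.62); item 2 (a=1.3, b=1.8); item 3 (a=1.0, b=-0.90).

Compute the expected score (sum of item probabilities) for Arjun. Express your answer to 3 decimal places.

P(theta) = 1 / (1 + exp(−a(theta − b)))
P_1 = 1/(1+e^{-4.8480}) = 0.9922
P_2 = 1/(1+e^{1.8200}) = 0.1394
P_3 = 1/(1+e^{-1.3000}) = 0.7858
E[score] = 0.9922 + 0.1394 + 0.7858 = 1.9175

1.917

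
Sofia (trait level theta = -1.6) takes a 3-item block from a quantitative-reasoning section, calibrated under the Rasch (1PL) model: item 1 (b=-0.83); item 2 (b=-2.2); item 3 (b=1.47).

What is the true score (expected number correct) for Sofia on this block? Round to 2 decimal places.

P(theta) = 1 / (1 + exp(−(theta − b)))
P_1 = 1/(1+e^{0.7700}) = 0.3165
P_2 = 1/(1+e^{-0.6000}) = 0.6457
P_3 = 1/(1+e^{3.0700}) = 0.0444
E[score] = 0.3165 + 0.6457 + 0.0444 = 1.0065

1.01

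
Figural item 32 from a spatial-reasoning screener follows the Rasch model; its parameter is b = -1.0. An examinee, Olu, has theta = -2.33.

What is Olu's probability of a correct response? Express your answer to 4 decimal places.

0.2092

P(theta) = 1 / (1 + exp(−(theta − b)))
Exponent: (-2.33 − (-1.0)) = -1.3300
1/(1 + e^{1.3300}) = 0.2092
P = 0.2092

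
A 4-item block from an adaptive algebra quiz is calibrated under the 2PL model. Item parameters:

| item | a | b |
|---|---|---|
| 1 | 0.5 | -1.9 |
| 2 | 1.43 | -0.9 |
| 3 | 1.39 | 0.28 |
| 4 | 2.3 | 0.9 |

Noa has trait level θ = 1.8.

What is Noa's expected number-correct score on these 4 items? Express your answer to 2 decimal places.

3.62

P(θ) = 1 / (1 + exp(−a(θ − b)))
P_1 = 1/(1+e^{-1.8500}) = 0.8641
P_2 = 1/(1+e^{-3.8610}) = 0.9794
P_3 = 1/(1+e^{-2.1128}) = 0.8921
P_4 = 1/(1+e^{-2.0700}) = 0.8880
E[score] = 0.8641 + 0.9794 + 0.8921 + 0.8880 = 3.6236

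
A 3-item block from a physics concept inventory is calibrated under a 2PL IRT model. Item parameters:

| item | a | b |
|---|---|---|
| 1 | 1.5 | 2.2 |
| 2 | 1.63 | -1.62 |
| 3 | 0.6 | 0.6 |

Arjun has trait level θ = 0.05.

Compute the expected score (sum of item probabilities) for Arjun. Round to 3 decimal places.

1.395

P(θ) = 1 / (1 + exp(−a(θ − b)))
P_1 = 1/(1+e^{3.2250}) = 0.0382
P_2 = 1/(1+e^{-2.7221}) = 0.9383
P_3 = 1/(1+e^{0.3300}) = 0.4182
E[score] = 0.0382 + 0.9383 + 0.4182 = 1.3948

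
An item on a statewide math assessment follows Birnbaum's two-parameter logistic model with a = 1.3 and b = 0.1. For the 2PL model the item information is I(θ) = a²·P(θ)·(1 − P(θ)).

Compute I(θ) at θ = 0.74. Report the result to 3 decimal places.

P = 1/(1+e^{-0.8320}) = 0.6968
P(1−P) = 0.6968 × 0.3032 = 0.2113
I = a² × P(1−P) = 1.3² × 0.2113 = 0.35706

0.357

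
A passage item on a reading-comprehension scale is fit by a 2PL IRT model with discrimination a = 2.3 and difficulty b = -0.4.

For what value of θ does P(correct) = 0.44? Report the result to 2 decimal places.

-0.50

P(θ) = 1 / (1 + exp(−a(θ − b)))
logit = ln(0.4400/0.5600) = -0.2412
θ = b + logit/(a) = -0.4 + (-0.2412)/2.3000 = -0.5049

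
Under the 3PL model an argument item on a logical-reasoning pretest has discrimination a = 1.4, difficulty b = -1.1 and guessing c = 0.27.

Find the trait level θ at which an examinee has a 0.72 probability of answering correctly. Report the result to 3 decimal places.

P(θ) = c + (1 − c) · 1 / (1 + exp(−a(θ − b)))
Remove guessing floor: (0.72 − 0.27)/(1 − 0.27) = 0.6164
logit = ln(0.6164/0.3836) = 0.4745
θ = b + logit/(a) = -1.1 + 0.4745/1.4000 = -0.7611

-0.761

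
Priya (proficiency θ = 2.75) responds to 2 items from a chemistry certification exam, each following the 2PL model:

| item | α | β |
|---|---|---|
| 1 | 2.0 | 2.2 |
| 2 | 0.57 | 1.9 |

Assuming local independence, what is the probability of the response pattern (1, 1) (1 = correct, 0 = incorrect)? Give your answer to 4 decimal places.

0.4643

P(θ) = 1 / (1 + exp(−α(θ − β)))
P_1 = 1/(1+e^{-1.1000}) = 0.7503
P_2 = 1/(1+e^{-0.4845}) = 0.6188
L = P_1 × P_2 = 0.7503 × 0.6188 = 0.46427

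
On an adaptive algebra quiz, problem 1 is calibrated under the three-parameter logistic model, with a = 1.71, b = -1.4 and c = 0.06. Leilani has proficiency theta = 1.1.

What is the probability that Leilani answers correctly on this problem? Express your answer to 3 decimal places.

0.987

P(theta) = c + (1 − c) · 1 / (1 + exp(−a(theta − b)))
Exponent: 1.71 × (1.1 − (-1.4)) = 4.2750
1/(1 + e^{-4.2750}) = 0.9863
P = 0.06 + 0.94 × 0.9863 = 0.9871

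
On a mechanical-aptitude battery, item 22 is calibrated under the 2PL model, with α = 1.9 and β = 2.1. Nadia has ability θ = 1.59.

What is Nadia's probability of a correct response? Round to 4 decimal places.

0.2751

P(θ) = 1 / (1 + exp(−α(θ − β)))
Exponent: 1.9 × (1.59 − 2.1) = -0.9690
1/(1 + e^{0.9690}) = 0.2751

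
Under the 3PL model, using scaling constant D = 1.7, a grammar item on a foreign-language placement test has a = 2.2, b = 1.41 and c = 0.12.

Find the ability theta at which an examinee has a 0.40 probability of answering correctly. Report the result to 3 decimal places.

1.206

P(theta) = c + (1 − c) · 1 / (1 + exp(−D·a(theta − b)))
Remove guessing floor: (0.40 − 0.12)/(1 − 0.12) = 0.3182
logit = ln(0.3182/0.6818) = -0.7621
theta = b + logit/(1.7·a) = 1.41 + (-0.7621)/3.7400 = 1.2062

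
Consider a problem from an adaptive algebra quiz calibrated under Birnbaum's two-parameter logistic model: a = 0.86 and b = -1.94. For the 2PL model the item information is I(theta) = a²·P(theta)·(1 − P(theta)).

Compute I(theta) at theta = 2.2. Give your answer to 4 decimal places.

P = 1/(1+e^{-3.5604}) = 0.9724
P(1−P) = 0.9724 × 0.0276 = 0.0269
I = a² × P(1−P) = 0.86² × 0.0269 = 0.01988

0.0199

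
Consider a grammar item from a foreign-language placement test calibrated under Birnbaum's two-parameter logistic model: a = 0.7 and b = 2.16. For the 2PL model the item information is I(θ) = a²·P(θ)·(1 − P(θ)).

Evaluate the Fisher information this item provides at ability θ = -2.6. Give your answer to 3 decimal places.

P = 1/(1+e^{3.3320}) = 0.0345
P(1−P) = 0.0345 × 0.9655 = 0.0333
I = a² × P(1−P) = 0.7² × 0.0333 = 0.01632

0.016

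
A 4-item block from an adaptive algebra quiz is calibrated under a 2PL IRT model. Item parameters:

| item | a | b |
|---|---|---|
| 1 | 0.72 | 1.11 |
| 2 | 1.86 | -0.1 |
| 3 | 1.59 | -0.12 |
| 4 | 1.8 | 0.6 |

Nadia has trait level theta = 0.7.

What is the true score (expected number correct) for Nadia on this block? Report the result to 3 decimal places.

2.574

P(theta) = 1 / (1 + exp(−a(theta − b)))
P_1 = 1/(1+e^{0.2952}) = 0.4267
P_2 = 1/(1+e^{-1.4880}) = 0.8158
P_3 = 1/(1+e^{-1.3038}) = 0.7865
P_4 = 1/(1+e^{-0.1800}) = 0.5449
E[score] = 0.4267 + 0.8158 + 0.7865 + 0.5449 = 2.5739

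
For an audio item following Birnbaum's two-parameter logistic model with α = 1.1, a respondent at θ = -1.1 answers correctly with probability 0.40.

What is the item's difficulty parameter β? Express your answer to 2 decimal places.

-0.73

P(θ) = 1 / (1 + exp(−α(θ − β)))
logit(0.40) = ln(0.40/0.60) = -0.4055
β = θ − logit/(α) = -1.1 − (-0.4055)/1.1000 = -0.7314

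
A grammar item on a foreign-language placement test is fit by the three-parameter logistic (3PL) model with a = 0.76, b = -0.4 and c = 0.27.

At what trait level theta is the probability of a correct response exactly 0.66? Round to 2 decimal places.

P(theta) = c + (1 − c) · 1 / (1 + exp(−a(theta − b)))
Remove guessing floor: (0.66 − 0.27)/(1 − 0.27) = 0.5342
logit = ln(0.5342/0.4658) = 0.1372
theta = b + logit/(a) = -0.4 + 0.1372/0.7600 = -0.2195

-0.22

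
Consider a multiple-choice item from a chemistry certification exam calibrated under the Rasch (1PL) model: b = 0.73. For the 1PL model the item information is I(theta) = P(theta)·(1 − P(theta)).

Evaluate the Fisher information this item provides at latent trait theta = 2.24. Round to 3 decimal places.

0.148

P = 1/(1+e^{-1.5100}) = 0.8191
P(1−P) = 0.8191 × 0.1809 = 0.1482
I = P(1−P) = 0.14820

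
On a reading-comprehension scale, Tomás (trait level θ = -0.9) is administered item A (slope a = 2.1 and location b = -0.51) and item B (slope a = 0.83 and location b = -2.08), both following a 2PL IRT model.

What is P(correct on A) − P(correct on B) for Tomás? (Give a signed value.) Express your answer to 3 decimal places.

P(θ) = 1 / (1 + exp(−a(θ − b)))
P_A = 0.3060
P_B = 0.7270
P_A − P_B = -0.4210

-0.421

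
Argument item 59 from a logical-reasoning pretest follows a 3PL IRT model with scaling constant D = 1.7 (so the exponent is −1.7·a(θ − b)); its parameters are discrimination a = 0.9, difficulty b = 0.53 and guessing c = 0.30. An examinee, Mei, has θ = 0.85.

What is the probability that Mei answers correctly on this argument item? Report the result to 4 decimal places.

P(θ) = c + (1 − c) · 1 / (1 + exp(−D·a(θ − b)))
Exponent: 1.7 × 0.9 × (0.85 − 0.53) = 0.4896
1/(1 + e^{-0.4896}) = 0.6200
P = 0.30 + 0.70 × 0.6200 = 0.7340

0.7340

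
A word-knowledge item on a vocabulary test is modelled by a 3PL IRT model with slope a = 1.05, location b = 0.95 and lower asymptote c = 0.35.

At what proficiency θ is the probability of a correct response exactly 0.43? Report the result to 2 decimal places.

-0.92

P(θ) = c + (1 − c) · 1 / (1 + exp(−a(θ − b)))
Remove guessing floor: (0.43 − 0.35)/(1 − 0.35) = 0.1231
logit = ln(0.1231/0.8769) = -1.9636
θ = b + logit/(a) = 0.95 + (-1.9636)/1.0500 = -0.9201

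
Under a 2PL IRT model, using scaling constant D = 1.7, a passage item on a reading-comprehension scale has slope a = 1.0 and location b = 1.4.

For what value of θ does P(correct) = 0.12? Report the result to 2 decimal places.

0.23

P(θ) = 1 / (1 + exp(−D·a(θ − b)))
logit = ln(0.1200/0.8800) = -1.9924
θ = b + logit/(1.7·a) = 1.4 + (-1.9924)/1.7000 = 0.2280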